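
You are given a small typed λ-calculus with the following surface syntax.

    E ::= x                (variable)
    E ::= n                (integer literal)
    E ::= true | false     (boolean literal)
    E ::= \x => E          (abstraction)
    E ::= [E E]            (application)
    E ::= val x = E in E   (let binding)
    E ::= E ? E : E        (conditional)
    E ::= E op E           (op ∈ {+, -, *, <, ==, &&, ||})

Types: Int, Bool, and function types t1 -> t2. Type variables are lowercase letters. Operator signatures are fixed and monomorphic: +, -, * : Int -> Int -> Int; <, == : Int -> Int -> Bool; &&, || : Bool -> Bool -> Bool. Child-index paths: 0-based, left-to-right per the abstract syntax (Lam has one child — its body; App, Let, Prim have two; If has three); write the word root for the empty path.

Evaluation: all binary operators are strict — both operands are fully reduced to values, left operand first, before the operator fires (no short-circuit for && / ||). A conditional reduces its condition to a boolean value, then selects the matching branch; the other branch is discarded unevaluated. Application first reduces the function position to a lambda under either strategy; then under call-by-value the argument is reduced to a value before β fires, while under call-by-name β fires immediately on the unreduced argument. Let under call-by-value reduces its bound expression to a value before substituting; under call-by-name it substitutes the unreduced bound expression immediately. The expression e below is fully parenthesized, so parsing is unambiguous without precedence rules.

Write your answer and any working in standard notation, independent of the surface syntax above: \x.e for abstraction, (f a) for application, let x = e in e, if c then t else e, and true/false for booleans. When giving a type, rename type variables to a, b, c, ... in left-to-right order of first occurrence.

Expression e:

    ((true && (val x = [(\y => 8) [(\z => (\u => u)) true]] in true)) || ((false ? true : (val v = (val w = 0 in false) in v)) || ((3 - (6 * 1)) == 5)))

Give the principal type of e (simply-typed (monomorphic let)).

Answer: Bool

Derivation:
  unify Bool ~ Bool
\y._ : a -> Int
u : c
\u._ : c -> c
\z._ : b -> c -> c
  unify b -> c -> c ~ Bool -> d
  unify b ~ Bool
  unify c -> c ~ d
_ _ : c -> c
  unify a -> Int ~ (c -> c) -> e
  unify a ~ c -> c
  unify Int ~ e
_ _ : Int
let x : Int
  unify Bool ~ Bool
  unify Bool ~ Bool
  unify Bool ~ Bool
let w : Int
let v : Bool
v : Bool
  unify Bool ~ Bool
  unify Bool ~ Bool
  unify Int ~ Int
  unify Int ~ Int
  unify Int ~ Int
  unify Int ~ Int
  unify Int ~ Int
  unify Int ~ Int
  unify Bool ~ Bool
  unify Bool ~ Bool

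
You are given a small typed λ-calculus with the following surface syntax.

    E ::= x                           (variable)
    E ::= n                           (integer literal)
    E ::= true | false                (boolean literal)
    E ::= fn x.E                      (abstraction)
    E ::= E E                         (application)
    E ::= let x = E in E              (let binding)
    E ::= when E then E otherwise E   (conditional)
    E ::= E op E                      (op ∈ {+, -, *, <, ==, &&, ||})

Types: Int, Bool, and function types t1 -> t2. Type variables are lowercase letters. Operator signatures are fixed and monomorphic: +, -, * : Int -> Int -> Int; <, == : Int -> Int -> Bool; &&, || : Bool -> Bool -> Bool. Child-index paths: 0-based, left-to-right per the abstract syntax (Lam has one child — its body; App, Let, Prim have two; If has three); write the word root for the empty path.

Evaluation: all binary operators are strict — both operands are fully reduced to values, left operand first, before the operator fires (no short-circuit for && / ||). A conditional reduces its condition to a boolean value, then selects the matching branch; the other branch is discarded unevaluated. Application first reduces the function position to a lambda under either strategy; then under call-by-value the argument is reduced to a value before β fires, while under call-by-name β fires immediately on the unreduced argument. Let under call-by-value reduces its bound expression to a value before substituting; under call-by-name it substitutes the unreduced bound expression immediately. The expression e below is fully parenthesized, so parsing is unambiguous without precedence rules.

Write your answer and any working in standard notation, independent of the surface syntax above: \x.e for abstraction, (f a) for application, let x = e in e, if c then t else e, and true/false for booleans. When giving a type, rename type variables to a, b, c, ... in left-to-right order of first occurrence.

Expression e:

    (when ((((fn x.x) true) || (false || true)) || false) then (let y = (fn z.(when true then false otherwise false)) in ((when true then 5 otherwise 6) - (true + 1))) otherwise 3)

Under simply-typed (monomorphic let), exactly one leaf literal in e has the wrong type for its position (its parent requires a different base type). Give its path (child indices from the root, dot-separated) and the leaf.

Answer: 1.1.1.0 : true

Trace:
x : a
\x._ : a -> a
  unify a -> a ~ Bool -> b
  unify a ~ Bool
  unify Bool ~ b
_ _ : Bool
  unify Bool ~ Bool
  unify Bool ~ Bool
  unify Bool ~ Bool
  unify Bool ~ Bool
  unify Bool ~ Bool
  unify Bool ~ Bool
  unify Bool ~ Bool
  unify Bool ~ Bool
  unify Bool ~ Bool
\z._ : c -> Bool
let y : c -> Bool
  unify Bool ~ Bool
  unify Int ~ Int
  unify Int ~ Int
  unify Bool ~ Int
  FAIL: mismatch Bool ~ Int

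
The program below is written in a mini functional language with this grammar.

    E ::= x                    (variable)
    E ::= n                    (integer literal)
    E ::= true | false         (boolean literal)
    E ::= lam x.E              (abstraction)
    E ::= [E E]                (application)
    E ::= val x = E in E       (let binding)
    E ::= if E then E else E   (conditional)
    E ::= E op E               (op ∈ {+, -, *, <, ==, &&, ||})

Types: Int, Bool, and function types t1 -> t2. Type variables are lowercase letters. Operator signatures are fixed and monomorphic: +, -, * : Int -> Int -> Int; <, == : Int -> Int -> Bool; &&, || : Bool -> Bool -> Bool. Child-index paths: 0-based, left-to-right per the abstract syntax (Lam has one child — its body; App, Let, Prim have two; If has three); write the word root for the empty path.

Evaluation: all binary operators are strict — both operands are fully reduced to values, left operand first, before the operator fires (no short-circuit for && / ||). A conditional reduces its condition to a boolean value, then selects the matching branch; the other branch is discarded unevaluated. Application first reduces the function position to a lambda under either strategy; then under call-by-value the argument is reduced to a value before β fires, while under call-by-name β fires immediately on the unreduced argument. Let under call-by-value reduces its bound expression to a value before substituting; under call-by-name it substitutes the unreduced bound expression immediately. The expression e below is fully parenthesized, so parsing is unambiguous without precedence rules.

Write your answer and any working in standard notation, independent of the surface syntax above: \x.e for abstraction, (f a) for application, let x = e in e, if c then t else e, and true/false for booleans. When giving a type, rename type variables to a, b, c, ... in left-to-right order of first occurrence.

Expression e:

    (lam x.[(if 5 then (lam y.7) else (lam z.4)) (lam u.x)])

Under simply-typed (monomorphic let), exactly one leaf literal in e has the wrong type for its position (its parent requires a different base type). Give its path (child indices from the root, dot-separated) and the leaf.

Working:
  unify Int ~ Bool
  FAIL: mismatch Int ~ Bool

Answer: 0.0.0 : 5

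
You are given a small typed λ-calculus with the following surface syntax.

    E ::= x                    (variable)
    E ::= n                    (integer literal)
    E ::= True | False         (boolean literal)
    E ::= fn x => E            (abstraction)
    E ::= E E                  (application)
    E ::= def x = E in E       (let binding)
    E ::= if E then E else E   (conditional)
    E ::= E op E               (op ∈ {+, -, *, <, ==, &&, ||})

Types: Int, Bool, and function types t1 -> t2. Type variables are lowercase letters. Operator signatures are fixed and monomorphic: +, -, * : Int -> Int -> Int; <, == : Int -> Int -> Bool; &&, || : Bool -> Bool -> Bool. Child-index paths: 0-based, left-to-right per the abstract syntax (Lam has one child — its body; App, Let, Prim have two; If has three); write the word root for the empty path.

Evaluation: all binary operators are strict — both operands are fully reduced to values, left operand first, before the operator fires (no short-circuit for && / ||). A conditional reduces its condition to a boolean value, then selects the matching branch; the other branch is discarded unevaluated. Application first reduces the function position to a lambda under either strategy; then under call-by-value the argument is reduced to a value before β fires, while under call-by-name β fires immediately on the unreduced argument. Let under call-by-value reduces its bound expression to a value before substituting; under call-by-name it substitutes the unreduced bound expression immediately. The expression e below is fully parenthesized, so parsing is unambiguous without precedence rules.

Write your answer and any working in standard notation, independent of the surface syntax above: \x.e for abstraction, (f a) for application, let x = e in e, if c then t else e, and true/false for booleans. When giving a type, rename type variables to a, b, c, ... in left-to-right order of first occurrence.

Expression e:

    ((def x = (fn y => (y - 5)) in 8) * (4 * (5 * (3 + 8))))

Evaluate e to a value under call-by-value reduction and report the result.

Working:
step 0: ((let x = (\y.(y - 5)) in 8) * (4 * (5 * (3 + 8))))
step 1: [let@0] (8 * (4 * (5 * (3 + 8))))
step 2: [delta@1.1.1] (8 * (4 * (5 * 11)))
step 3: [delta@1.1] (8 * (4 * 55))
step 4: [delta@1] (8 * 220)
step 5: [delta@root] 1760

Answer: 1760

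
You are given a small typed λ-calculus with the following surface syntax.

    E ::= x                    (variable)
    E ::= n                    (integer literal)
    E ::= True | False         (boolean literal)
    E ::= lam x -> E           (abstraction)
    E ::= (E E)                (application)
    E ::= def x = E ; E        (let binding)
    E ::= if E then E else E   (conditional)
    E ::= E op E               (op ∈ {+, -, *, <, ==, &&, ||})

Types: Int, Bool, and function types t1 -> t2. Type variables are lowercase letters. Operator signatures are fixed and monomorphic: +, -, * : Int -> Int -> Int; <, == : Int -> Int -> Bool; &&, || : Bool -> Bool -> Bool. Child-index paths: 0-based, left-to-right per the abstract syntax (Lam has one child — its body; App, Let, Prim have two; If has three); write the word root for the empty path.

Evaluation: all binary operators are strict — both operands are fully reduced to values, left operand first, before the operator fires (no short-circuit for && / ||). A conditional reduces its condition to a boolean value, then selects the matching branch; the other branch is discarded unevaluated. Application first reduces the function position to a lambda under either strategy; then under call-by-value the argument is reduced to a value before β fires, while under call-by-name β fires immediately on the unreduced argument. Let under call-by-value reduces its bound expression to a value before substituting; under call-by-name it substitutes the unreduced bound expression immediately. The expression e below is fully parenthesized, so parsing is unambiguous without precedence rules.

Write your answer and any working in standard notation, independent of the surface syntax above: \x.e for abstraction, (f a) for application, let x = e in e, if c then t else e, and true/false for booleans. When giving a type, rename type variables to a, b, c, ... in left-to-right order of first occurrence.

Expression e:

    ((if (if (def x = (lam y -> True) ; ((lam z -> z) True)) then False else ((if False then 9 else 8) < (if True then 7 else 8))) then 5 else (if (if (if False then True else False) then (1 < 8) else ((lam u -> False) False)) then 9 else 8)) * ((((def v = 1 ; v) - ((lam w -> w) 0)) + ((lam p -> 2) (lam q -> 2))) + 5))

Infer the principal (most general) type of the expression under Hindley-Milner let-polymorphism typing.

Answer: Int

Trace:
\y._ : a -> Bool
let x : forall. a -> Bool
z : b
\z._ : b -> b
  unify b -> b ~ Bool -> c
  unify b ~ Bool
  unify Bool ~ c
_ _ : Bool
  unify Bool ~ Bool
  unify Bool ~ Bool
  unify Int ~ Int
  unify Int ~ Int
  unify Bool ~ Bool
  unify Int ~ Int
  unify Int ~ Int
  unify Bool ~ Bool
  unify Bool ~ Bool
  unify Bool ~ Bool
  unify Bool ~ Bool
  unify Bool ~ Bool
  unify Int ~ Int
  unify Int ~ Int
\u._ : d -> Bool
  unify d -> Bool ~ Bool -> e
  unify d ~ Bool
  unify Bool ~ e
_ _ : Bool
  unify Bool ~ Bool
  unify Bool ~ Bool
  unify Int ~ Int
  unify Int ~ Int
  unify Int ~ Int
let v : Int
v : Int
  unify Int ~ Int
w : f
\w._ : f -> f
  unify f -> f ~ Int -> g
  unify f ~ Int
  unify Int ~ g
_ _ : Int
  unify Int ~ Int
  unify Int ~ Int
\p._ : h -> Int
\q._ : i -> Int
  unify h -> Int ~ (i -> Int) -> j
  unify h ~ i -> Int
  unify Int ~ j
_ _ : Int
  unify Int ~ Int
  unify Int ~ Int
  unify Int ~ Int
  unify Int ~ Int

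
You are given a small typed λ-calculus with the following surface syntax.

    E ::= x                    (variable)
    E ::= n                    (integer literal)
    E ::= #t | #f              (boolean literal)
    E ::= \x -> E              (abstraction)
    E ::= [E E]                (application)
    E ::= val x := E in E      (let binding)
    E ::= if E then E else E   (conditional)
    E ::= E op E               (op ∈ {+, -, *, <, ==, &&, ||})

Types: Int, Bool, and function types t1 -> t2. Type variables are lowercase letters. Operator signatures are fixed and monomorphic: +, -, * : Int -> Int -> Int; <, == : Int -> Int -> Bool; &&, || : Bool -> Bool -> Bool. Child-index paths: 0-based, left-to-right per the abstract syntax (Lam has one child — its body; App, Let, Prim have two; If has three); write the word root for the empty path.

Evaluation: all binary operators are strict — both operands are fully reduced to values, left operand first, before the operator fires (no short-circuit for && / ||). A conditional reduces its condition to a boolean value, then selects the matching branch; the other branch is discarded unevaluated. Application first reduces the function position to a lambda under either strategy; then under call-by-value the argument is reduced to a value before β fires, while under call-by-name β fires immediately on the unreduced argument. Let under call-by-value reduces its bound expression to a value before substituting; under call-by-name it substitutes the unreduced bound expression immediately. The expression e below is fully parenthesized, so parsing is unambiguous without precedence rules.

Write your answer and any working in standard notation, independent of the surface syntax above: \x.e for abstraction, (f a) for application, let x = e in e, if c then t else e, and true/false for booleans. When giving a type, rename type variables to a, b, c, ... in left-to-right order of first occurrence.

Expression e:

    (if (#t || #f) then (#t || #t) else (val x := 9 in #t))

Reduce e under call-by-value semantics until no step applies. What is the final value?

Answer: true

Trace:
step 0: (if (true || false) then (true || true) else (let x = 9 in true))
step 1: [delta@0] (if true then (true || true) else (let x = 9 in true))
step 2: [if@root] (true || true)
step 3: [delta@root] true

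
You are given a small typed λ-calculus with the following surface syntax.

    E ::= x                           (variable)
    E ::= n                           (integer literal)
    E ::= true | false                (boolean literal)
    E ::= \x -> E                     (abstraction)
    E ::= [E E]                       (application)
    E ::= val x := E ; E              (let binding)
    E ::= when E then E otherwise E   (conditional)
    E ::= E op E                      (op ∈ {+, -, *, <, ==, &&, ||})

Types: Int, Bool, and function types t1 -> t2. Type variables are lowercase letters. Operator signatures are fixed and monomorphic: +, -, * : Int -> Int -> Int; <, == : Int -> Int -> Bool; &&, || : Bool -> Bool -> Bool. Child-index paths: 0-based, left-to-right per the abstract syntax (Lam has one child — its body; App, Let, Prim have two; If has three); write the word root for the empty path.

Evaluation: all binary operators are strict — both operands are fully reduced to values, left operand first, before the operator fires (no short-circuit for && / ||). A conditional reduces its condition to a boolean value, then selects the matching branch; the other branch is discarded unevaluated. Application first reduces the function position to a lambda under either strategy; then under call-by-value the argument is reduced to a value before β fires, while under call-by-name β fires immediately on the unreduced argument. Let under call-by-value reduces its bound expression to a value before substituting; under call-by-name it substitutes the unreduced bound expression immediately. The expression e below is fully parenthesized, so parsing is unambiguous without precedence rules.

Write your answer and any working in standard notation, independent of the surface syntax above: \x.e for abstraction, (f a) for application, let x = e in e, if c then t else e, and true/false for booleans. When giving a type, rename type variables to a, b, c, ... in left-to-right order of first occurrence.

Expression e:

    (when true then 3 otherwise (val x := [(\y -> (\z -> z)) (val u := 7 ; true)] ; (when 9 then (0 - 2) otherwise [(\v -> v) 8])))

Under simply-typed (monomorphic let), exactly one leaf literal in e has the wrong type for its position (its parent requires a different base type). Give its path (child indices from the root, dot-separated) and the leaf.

Derivation:
  unify Bool ~ Bool
z : b
\z._ : b -> b
\y._ : a -> b -> b
let u : Int
  unify a -> b -> b ~ Bool -> c
  unify a ~ Bool
  unify b -> b ~ c
_ _ : b -> b
let x : b -> b
  unify Int ~ Bool
  FAIL: mismatch Int ~ Bool

Answer: 2.1.0 : 9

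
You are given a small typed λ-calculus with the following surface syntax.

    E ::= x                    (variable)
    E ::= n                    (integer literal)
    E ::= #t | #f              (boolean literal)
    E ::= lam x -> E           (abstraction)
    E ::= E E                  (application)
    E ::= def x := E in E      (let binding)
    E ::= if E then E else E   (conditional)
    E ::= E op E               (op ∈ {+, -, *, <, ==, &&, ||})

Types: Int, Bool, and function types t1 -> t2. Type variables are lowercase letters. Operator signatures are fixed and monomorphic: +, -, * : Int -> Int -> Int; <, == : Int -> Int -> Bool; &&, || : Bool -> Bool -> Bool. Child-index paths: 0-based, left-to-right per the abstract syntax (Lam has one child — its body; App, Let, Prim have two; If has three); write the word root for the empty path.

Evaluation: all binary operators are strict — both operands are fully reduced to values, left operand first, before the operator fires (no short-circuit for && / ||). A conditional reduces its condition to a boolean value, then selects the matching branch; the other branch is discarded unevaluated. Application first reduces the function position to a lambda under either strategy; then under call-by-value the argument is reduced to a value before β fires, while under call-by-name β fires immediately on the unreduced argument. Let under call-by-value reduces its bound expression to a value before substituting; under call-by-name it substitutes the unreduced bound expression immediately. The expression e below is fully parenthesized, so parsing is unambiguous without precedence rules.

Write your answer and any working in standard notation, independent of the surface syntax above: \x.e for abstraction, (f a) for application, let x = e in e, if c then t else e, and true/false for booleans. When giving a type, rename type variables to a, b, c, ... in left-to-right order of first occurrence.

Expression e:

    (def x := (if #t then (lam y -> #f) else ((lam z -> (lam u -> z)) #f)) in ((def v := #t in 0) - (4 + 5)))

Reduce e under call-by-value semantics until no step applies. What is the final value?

Trace:
step 0: (let x = (if true then (\y.false) else ((\z.(\u.z)) false)) in ((let v = true in 0) - (4 + 5)))
step 1: [if@0] (let x = (\y.false) in ((let v = true in 0) - (4 + 5)))
step 2: [let@root] ((let v = true in 0) - (4 + 5))
step 3: [let@0] (0 - (4 + 5))
step 4: [delta@1] (0 - 9)
step 5: [delta@root] -9

Answer: -9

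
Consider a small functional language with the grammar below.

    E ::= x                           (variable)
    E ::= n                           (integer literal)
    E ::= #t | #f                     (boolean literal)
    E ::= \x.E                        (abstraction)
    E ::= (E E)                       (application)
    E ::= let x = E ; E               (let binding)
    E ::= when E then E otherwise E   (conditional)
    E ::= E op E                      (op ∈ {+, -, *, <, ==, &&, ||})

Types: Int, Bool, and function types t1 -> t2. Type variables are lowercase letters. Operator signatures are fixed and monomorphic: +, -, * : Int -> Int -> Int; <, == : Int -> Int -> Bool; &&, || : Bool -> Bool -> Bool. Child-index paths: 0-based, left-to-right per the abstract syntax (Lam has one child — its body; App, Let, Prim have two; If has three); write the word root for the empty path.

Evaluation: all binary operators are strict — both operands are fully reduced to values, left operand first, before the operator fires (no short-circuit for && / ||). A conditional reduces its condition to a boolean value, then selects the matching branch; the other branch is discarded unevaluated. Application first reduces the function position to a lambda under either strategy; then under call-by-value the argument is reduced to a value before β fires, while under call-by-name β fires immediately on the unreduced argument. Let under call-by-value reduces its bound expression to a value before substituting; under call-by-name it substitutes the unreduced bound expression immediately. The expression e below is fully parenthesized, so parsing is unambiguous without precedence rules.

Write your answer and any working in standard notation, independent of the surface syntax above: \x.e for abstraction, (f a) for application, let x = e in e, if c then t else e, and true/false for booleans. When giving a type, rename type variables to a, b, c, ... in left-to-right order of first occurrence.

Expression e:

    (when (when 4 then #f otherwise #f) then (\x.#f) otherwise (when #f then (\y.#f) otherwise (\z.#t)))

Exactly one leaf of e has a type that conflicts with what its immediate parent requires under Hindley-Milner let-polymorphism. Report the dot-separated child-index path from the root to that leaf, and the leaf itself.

Answer: 0.0 : 4

Working:
  unify Int ~ Bool
  FAIL: mismatch Int ~ Bool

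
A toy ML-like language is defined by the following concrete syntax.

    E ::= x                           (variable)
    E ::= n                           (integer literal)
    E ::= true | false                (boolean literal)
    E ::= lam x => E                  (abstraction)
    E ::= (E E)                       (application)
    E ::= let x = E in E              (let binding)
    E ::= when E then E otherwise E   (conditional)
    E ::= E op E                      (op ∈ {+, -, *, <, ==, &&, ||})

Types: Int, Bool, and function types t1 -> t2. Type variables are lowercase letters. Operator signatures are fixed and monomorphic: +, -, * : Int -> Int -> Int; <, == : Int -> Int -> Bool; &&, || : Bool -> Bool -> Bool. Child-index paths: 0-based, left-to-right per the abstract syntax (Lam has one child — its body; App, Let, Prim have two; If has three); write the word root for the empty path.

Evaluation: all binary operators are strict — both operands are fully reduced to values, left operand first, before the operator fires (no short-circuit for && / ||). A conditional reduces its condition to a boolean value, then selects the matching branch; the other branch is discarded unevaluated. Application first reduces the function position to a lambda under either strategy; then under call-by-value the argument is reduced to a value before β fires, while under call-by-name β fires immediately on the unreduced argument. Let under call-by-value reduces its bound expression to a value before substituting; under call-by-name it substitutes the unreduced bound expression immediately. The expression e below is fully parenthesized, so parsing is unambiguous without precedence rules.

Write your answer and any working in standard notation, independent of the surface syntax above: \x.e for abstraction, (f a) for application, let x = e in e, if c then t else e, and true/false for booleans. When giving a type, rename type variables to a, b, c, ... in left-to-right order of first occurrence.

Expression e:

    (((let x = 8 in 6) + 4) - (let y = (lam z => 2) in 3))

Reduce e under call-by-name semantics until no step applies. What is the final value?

Working:
step 0: (((let x = 8 in 6) + 4) - (let y = (\z.2) in 3))
step 1: [let@0.0] ((6 + 4) - (let y = (\z.2) in 3))
step 2: [delta@0] (10 - (let y = (\z.2) in 3))
step 3: [let@1] (10 - 3)
step 4: [delta@root] 7

Answer: 7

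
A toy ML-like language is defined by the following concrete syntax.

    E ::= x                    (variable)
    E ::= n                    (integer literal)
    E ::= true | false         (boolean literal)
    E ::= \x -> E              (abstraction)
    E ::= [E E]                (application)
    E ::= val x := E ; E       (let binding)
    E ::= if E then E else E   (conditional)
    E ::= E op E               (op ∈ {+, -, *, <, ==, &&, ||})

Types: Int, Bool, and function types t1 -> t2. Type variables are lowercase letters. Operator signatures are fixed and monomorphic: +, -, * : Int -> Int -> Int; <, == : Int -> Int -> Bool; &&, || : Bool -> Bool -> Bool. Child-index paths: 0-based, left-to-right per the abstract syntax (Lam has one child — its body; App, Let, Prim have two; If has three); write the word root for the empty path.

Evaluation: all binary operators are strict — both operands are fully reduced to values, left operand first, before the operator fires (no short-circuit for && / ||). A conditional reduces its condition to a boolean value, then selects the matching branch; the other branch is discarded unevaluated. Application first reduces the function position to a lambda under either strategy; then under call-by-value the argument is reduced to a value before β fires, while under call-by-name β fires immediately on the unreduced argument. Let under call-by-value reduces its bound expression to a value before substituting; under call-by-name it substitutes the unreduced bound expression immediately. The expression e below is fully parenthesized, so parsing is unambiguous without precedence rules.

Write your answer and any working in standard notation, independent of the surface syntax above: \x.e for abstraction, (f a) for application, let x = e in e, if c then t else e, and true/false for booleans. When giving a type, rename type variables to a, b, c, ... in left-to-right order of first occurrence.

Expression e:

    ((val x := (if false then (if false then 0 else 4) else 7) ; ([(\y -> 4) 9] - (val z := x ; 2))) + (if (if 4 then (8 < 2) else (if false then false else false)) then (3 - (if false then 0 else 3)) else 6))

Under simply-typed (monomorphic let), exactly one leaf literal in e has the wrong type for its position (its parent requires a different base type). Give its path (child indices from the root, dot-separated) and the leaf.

Answer: 1.0.0 : 4

Trace:
  unify Bool ~ Bool
  unify Bool ~ Bool
  unify Int ~ Int
  unify Int ~ Int
let x : Int
\y._ : a -> Int
  unify a -> Int ~ Int -> b
  unify a ~ Int
  unify Int ~ b
_ _ : Int
  unify Int ~ Int
x : Int
let z : Int
  unify Int ~ Int
  unify Int ~ Int
  unify Int ~ Bool
  FAIL: mismatch Int ~ Bool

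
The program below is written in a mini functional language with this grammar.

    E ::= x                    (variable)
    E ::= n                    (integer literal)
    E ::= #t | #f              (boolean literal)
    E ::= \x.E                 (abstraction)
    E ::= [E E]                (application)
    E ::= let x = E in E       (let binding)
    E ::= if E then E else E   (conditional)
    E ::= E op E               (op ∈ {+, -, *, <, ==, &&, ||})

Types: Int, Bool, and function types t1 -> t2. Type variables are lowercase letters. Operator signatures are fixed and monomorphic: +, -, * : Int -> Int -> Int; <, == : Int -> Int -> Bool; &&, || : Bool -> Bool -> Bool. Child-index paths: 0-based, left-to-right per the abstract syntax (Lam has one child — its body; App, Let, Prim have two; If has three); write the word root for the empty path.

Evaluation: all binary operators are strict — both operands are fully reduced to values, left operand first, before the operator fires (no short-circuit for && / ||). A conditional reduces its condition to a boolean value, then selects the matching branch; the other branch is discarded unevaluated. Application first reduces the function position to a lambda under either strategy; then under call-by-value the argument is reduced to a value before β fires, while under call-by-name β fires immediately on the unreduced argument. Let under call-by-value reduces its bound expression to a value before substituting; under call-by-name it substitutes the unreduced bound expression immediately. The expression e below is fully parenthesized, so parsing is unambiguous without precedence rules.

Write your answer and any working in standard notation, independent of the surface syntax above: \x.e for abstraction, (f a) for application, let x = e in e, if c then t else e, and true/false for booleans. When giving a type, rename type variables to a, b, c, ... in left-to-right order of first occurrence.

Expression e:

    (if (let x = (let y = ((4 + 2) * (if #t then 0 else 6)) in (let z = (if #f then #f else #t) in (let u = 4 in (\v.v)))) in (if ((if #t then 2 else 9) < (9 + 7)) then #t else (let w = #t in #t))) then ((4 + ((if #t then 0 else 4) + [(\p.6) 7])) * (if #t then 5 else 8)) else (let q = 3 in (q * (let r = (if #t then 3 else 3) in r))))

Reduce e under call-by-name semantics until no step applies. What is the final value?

Working:
step 0: (if (let x = (let y = ((4 + 2) * (if true then 0 else 6)) in (let z = (if false then false else true) in (let u = 4 in (\v.v)))) in (if ((if true then 2 else 9) < (9 + 7)) then true else (let w = true in true))) then ((4 + ((if true then 0 else 4) + ((\p.6) 7))) * (if true then 5 else 8)) else (let q = 3 in (q * (let r = (if true then 3 else 3) in r))))
step 1: [let@0] (if (if ((if true then 2 else 9) < (9 + 7)) then true else (let w = true in true)) then ((4 + ((if true then 0 else 4) + ((\p.6) 7))) * (if true then 5 else 8)) else (let q = 3 in (q * (let r = (if true then 3 else 3) in r))))
step 2: [if@0.0.0] (if (if (2 < (9 + 7)) then true else (let w = true in true)) then ((4 + ((if true then 0 else 4) + ((\p.6) 7))) * (if true then 5 else 8)) else (let q = 3 in (q * (let r = (if true then 3 else 3) in r))))
step 3: [delta@0.0.1] (if (if (2 < 16) then true else (let w = true in true)) then ((4 + ((if true then 0 else 4) + ((\p.6) 7))) * (if true then 5 else 8)) else (let q = 3 in (q * (let r = (if true then 3 else 3) in r))))
step 4: [delta@0.0] (if (if true then true else (let w = true in true)) then ((4 + ((if true then 0 else 4) + ((\p.6) 7))) * (if true then 5 else 8)) else (let q = 3 in (q * (let r = (if true then 3 else 3) in r))))
step 5: [if@0] (if true then ((4 + ((if true then 0 else 4) + ((\p.6) 7))) * (if true then 5 else 8)) else (let q = 3 in (q * (let r = (if true then 3 else 3) in r))))
step 6: [if@root] ((4 + ((if true then 0 else 4) + ((\p.6) 7))) * (if true then 5 else 8))
step 7: [if@0.1.0] ((4 + (0 + ((\p.6) 7))) * (if true then 5 else 8))
step 8: [beta@0.1.1] ((4 + (0 + 6)) * (if true then 5 else 8))
step 9: [delta@0.1] ((4 + 6) * (if true then 5 else 8))
step 10: [delta@0] (10 * (if true then 5 else 8))
step 11: [if@1] (10 * 5)
step 12: [delta@root] 50

Answer: 50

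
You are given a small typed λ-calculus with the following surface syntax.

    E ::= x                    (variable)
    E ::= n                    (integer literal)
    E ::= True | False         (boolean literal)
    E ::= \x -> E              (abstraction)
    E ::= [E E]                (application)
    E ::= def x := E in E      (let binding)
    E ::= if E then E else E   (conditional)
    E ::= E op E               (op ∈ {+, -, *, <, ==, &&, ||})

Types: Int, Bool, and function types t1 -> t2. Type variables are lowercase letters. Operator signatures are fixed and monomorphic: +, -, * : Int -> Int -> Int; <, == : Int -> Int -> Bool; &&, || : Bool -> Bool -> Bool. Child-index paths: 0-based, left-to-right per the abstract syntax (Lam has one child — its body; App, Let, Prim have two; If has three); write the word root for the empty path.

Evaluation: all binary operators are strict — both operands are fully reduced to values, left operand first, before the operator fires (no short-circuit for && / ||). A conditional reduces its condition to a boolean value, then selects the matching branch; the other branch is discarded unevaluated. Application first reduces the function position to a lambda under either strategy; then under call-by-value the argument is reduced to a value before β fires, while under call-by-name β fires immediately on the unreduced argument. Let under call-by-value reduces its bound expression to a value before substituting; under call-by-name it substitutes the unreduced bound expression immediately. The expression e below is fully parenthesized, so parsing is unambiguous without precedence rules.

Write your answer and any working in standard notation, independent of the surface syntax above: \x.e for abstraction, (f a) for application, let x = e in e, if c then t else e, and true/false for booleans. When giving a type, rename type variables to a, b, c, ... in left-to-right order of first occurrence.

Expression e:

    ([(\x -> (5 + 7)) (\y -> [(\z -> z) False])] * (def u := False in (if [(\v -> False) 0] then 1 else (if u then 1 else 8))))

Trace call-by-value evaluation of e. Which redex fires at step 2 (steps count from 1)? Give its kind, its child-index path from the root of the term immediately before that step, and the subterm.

Working:
step 0: (((\x.(5 + 7)) (\y.((\z.z) false))) * (let u = false in (if ((\v.false) 0) then 1 else (if u then 1 else 8))))
step 1: [beta@0] ((5 + 7) * (let u = false in (if ((\v.false) 0) then 1 else (if u then 1 else 8))))
step 2: [delta@0] (12 * (let u = false in (if ((\v.false) 0) then 1 else (if u then 1 else 8))))

Answer: delta at 0 : (5 + 7)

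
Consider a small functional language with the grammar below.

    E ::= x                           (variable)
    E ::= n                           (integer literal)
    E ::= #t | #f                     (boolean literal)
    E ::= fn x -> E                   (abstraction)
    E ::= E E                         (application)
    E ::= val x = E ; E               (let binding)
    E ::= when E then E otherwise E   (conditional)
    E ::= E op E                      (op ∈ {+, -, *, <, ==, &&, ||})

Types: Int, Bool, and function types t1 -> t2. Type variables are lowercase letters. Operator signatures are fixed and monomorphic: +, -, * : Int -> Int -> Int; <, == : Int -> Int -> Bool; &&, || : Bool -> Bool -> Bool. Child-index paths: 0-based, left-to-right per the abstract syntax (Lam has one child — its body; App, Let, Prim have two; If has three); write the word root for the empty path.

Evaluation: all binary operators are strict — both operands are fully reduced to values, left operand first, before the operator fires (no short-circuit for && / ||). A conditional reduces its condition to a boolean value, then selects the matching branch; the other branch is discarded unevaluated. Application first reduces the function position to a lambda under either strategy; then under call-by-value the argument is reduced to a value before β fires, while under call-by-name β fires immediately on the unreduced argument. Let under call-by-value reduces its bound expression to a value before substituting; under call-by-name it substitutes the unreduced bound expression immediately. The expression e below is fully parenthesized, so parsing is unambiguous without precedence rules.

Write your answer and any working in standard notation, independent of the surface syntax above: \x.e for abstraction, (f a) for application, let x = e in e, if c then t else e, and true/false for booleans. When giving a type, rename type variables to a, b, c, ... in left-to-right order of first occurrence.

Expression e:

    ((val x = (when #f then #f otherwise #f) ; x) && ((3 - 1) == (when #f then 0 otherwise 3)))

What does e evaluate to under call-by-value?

Trace:
step 0: ((let x = (if false then false else false) in x) && ((3 - 1) == (if false then 0 else 3)))
step 1: [if@0.0] ((let x = false in x) && ((3 - 1) == (if false then 0 else 3)))
step 2: [let@0] (false && ((3 - 1) == (if false then 0 else 3)))
step 3: [delta@1.0] (false && (2 == (if false then 0 else 3)))
step 4: [if@1.1] (false && (2 == 3))
step 5: [delta@1] (false && false)
step 6: [delta@root] false

Answer: false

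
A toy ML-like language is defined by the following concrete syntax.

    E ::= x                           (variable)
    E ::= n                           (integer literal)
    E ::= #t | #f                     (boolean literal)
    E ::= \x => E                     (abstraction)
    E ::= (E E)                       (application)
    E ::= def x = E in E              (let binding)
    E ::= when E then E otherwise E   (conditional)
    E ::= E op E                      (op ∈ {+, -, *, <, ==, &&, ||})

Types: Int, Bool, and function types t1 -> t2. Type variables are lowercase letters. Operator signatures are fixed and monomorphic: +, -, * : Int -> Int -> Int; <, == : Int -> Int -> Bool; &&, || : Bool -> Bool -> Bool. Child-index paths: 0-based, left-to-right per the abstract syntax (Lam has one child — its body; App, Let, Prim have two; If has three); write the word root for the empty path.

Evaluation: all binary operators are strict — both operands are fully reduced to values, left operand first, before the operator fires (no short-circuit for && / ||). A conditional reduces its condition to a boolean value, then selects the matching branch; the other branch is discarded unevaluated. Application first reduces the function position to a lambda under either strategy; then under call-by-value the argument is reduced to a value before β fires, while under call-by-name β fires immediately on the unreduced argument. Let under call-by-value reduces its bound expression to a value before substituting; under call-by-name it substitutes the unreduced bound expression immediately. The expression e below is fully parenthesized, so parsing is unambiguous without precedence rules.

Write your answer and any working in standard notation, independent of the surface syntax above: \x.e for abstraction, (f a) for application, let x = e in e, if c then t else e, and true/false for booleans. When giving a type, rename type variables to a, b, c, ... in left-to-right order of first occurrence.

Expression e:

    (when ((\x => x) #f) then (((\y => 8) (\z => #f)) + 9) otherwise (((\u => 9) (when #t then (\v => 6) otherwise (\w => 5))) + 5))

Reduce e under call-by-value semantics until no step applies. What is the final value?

Working:
step 0: (if ((\x.x) false) then (((\y.8) (\z.false)) + 9) else (((\u.9) (if true then (\v.6) else (\w.5))) + 5))
step 1: [beta@0] (if false then (((\y.8) (\z.false)) + 9) else (((\u.9) (if true then (\v.6) else (\w.5))) + 5))
step 2: [if@root] (((\u.9) (if true then (\v.6) else (\w.5))) + 5)
step 3: [if@0.1] (((\u.9) (\v.6)) + 5)
step 4: [beta@0] (9 + 5)
step 5: [delta@root] 14

Answer: 14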